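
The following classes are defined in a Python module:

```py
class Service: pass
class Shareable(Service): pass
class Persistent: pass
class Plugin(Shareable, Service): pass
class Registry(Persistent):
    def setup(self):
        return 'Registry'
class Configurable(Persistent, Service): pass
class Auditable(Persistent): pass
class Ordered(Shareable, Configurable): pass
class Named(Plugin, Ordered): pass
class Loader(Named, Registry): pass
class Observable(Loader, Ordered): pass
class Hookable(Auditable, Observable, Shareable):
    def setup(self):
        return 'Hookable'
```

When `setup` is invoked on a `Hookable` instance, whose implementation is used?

Hookable

L[Hookable] = Hookable + merge(L[Auditable], L[Observable], L[Shareable], [Auditable Observable Shareable])
  take Auditable:  [Auditable Persistent object] + [Observable Loader Named Plugin Ordered Shareable Configurable Registry Persistent Service object] + [Shareable Service object] + [Auditable Observable Shareable]
  take Observable:  [Persistent object] + [Observable Loader Named Plugin Ordered Shareable Configurable Registry Persistent Service object] + [Shareable Service object] + [Observable Shareable]
  take Loader:  [Persistent object] + [Loader Named Plugin Ordered Shareable Configurable Registry Persistent Service object] + [Shareable Service object] + [Shareable]
  take Named:  [Persistent object] + [Named Plugin Ordered Shareable Configurable Registry Persistent Service object] + [Shareable Service object] + [Shareable]
  take Plugin:  [Persistent object] + [Plugin Ordered Shareable Configurable Registry Persistent Service object] + [Shareable Service object] + [Shareable]
  take Ordered:  [Persistent object] + [Ordered Shareable Configurable Registry Persistent Service object] + [Shareable Service object] + [Shareable]
  take Shareable:  [Persistent object] + [Shareable Configurable Registry Persistent Service object] + [Shareable Service object] + [Shareable]
  take Configurable:  [Persistent object] + [Configurable Registry Persistent Service object] + [Service object]
  take Registry:  [Persistent object] + [Registry Persistent Service object] + [Service object]
  take Persistent:  [Persistent object] + [Persistent Service object] + [Service object]
  take Service:  [object] + [Service object] + [Service object]
  take object:  [object] + [object] + [object]
MRO: Hookable Auditable Observable Loader Named Plugin Ordered Shareable Configurable Registry Persistent Service object
setup is defined in: Hookable, Registry. First along the MRO is Hookable.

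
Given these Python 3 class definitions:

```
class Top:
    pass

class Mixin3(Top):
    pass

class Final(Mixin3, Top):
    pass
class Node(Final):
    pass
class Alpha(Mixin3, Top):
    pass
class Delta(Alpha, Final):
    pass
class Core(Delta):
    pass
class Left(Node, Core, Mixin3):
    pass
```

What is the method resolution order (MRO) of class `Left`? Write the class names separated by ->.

Left -> Node -> Core -> Delta -> Alpha -> Final -> Mixin3 -> Top -> object

L[Left] = Left + merge(L[Node], L[Core], L[Mixin3], [Node Core Mixin3])
  take Node:  [Node Final Mixin3 Top object] + [Core Delta Alpha Final Mixin3 Top object] + [Mixin3 Top object] + [Node Core Mixin3]
  take Core:  [Final Mixin3 Top object] + [Core Delta Alpha Final Mixin3 Top object] + [Mixin3 Top object] + [Core Mixin3]
  take Delta:  [Final Mixin3 Top object] + [Delta Alpha Final Mixin3 Top object] + [Mixin3 Top object] + [Mixin3]
  take Alpha:  [Final Mixin3 Top object] + [Alpha Final Mixin3 Top object] + [Mixin3 Top object] + [Mixin3]
  take Final:  [Final Mixin3 Top object] + [Final Mixin3 Top object] + [Mixin3 Top object] + [Mixin3]
  take Mixin3:  [Mixin3 Top object] + [Mixin3 Top object] + [Mixin3 Top object] + [Mixin3]
  take Top:  [Top object] + [Top object] + [Top object]
  take object:  [object] + [object] + [object]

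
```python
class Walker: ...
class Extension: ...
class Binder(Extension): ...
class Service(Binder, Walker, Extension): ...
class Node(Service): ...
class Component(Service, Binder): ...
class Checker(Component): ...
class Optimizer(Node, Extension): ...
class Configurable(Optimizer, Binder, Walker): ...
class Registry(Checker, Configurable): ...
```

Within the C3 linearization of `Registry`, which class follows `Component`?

Configurable

L[Registry] = Registry + merge(L[Checker], L[Configurable], [Checker Configurable])
  take Checker:  [Checker Component Service Binder Walker Extension object] + [Configurable Optimizer Node Service Binder Walker Extension object] + [Checker Configurable]
  take Component:  [Component Service Binder Walker Extension object] + [Configurable Optimizer Node Service Binder Walker Extension object] + [Configurable]
  take Configurable:  [Service Binder Walker Extension object] + [Configurable Optimizer Node Service Binder Walker Extension object] + [Configurable]
  take Optimizer:  [Service Binder Walker Extension object] + [Optimizer Node Service Binder Walker Extension object]
  take Node:  [Service Binder Walker Extension object] + [Node Service Binder Walker Extension object]
  take Service:  [Service Binder Walker Extension object] + [Service Binder Walker Extension object]
  take Binder:  [Binder Walker Extension object] + [Binder Walker Extension object]
  take Walker:  [Walker Extension object] + [Walker Extension object]
  take Extension:  [Extension object] + [Extension object]
  take object:  [object] + [object]
MRO: Registry Checker Component Configurable Optimizer Node Service Binder Walker Extension object
Component is at position 2; next is Configurable.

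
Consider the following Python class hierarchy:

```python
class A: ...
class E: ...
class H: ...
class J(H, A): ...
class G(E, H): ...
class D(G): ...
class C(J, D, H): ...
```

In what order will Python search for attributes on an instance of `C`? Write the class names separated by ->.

C -> J -> D -> G -> E -> H -> A -> object

L[C] = C + merge(L[J], L[D], L[H], [J D H])
  take J:  [J H A object] + [D G E H object] + [H object] + [J D H]
  take D:  [H A object] + [D G E H object] + [H object] + [D H]
  take G:  [H A object] + [G E H object] + [H object] + [H]
  take E:  [H A object] + [E H object] + [H object] + [H]
  take H:  [H A object] + [H object] + [H object] + [H]
  take A:  [A object] + [object] + [object]
  take object:  [object] + [object] + [object]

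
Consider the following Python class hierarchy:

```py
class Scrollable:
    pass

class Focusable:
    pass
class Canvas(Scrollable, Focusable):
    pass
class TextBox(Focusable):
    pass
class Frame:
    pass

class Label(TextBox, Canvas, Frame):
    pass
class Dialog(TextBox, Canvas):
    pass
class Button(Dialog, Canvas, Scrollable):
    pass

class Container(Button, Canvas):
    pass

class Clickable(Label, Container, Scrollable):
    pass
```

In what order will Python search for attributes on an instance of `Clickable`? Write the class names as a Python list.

L[Clickable] = Clickable + merge(L[Label], L[Container], L[Scrollable], [Label Container Scrollable])
  take Label:  [Label TextBox Canvas Scrollable Focusable Frame object] + [Container Button Dialog TextBox Canvas Scrollable Focusable object] + [Scrollable object] + [Label Container Scrollable]
  take Container:  [TextBox Canvas Scrollable Focusable Frame object] + [Container Button Dialog TextBox Canvas Scrollable Focusable object] + [Scrollable object] + [Container Scrollable]
  take Button:  [TextBox Canvas Scrollable Focusable Frame object] + [Button Dialog TextBox Canvas Scrollable Focusable object] + [Scrollable object] + [Scrollable]
  take Dialog:  [TextBox Canvas Scrollable Focusable Frame object] + [Dialog TextBox Canvas Scrollable Focusable object] + [Scrollable object] + [Scrollable]
  take TextBox:  [TextBox Canvas Scrollable Focusable Frame object] + [TextBox Canvas Scrollable Focusable object] + [Scrollable object] + [Scrollable]
  take Canvas:  [Canvas Scrollable Focusable Frame object] + [Canvas Scrollable Focusable object] + [Scrollable object] + [Scrollable]
  take Scrollable:  [Scrollable Focusable Frame object] + [Scrollable Focusable object] + [Scrollable object] + [Scrollable]
  take Focusable:  [Focusable Frame object] + [Focusable object] + [object]
  take Frame:  [Frame object] + [object] + [object]
  take object:  [object] + [object] + [object]

[Clickable, Label, Container, Button, Dialog, TextBox, Canvas, Scrollable, Focusable, Frame, object]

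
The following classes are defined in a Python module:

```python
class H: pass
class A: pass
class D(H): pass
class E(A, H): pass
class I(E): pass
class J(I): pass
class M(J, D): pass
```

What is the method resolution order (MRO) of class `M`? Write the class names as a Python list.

[M, J, I, E, A, D, H, object]

L[M] = M + merge(L[J], L[D], [J D])
  take J:  [J I E A H object] + [D H object] + [J D]
  take I:  [I E A H object] + [D H object] + [D]
  take E:  [E A H object] + [D H object] + [D]
  take A:  [A H object] + [D H object] + [D]
  take D:  [H object] + [D H object] + [D]
  take H:  [H object] + [H object]
  take object:  [object] + [object]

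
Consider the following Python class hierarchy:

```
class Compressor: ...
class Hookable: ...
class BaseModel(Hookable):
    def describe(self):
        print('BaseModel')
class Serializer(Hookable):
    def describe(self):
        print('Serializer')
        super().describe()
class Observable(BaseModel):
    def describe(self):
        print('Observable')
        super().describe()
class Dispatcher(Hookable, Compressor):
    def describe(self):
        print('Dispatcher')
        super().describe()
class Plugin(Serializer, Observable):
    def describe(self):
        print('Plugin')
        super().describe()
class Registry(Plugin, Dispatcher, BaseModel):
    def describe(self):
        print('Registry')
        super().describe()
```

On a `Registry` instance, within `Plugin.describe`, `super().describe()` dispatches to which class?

Serializer

L[Registry] = Registry + merge(L[Plugin], L[Dispatcher], L[BaseModel], [Plugin Dispatcher BaseModel])
  take Plugin:  [Plugin Serializer Observable BaseModel Hookable object] + [Dispatcher Hookable Compressor object] + [BaseModel Hookable object] + [Plugin Dispatcher BaseModel]
  take Serializer:  [Serializer Observable BaseModel Hookable object] + [Dispatcher Hookable Compressor object] + [BaseModel Hookable object] + [Dispatcher BaseModel]
  take Observable:  [Observable BaseModel Hookable object] + [Dispatcher Hookable Compressor object] + [BaseModel Hookable object] + [Dispatcher BaseModel]
  take Dispatcher:  [BaseModel Hookable object] + [Dispatcher Hookable Compressor object] + [BaseModel Hookable object] + [Dispatcher BaseModel]
  take BaseModel:  [BaseModel Hookable object] + [Hookable Compressor object] + [BaseModel Hookable object] + [BaseModel]
  take Hookable:  [Hookable object] + [Hookable Compressor object] + [Hookable object]
  take Compressor:  [object] + [Compressor object] + [object]
  take object:  [object] + [object] + [object]
MRO: Registry Plugin Serializer Observable Dispatcher BaseModel Hookable Compressor object
super() in Plugin.describe on a Registry instance goes to the class after Plugin in Registry's MRO: Serializer.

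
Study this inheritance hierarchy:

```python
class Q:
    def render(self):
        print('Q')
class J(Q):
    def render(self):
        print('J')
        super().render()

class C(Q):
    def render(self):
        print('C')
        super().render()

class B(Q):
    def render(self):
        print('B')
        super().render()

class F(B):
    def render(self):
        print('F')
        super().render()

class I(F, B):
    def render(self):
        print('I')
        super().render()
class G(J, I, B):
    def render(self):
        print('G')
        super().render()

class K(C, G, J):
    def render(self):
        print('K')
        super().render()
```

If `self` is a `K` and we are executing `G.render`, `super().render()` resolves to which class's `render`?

L[K] = K + merge(L[C], L[G], L[J], [C G J])
  take C:  [C Q object] + [G J I F B Q object] + [J Q object] + [C G J]
  take G:  [Q object] + [G J I F B Q object] + [J Q object] + [G J]
  take J:  [Q object] + [J I F B Q object] + [J Q object] + [J]
  take I:  [Q object] + [I F B Q object] + [Q object]
  take F:  [Q object] + [F B Q object] + [Q object]
  take B:  [Q object] + [B Q object] + [Q object]
  take Q:  [Q object] + [Q object] + [Q object]
  take object:  [object] + [object] + [object]
MRO: K C G J I F B Q object
super() in G.render on a K instance goes to the class after G in K's MRO: J.

J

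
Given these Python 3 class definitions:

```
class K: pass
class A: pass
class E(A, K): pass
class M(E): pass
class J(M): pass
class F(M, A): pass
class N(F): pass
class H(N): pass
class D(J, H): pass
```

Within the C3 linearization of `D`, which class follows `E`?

A

L[D] = D + merge(L[J], L[H], [J H])
  take J:  [J M E A K object] + [H N F M E A K object] + [J H]
  take H:  [M E A K object] + [H N F M E A K object] + [H]
  take N:  [M E A K object] + [N F M E A K object]
  take F:  [M E A K object] + [F M E A K object]
  take M:  [M E A K object] + [M E A K object]
  take E:  [E A K object] + [E A K object]
  take A:  [A K object] + [A K object]
  take K:  [K object] + [K object]
  take object:  [object] + [object]
MRO: D J H N F M E A K object
E is at position 6; next is A.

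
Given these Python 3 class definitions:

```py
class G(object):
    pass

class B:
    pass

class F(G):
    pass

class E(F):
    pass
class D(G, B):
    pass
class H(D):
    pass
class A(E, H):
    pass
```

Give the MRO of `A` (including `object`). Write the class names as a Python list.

[A, E, F, H, D, G, B, object]

L[A] = A + merge(L[E], L[H], [E H])
  take E:  [E F G object] + [H D G B object] + [E H]
  take F:  [F G object] + [H D G B object] + [H]
  take H:  [G object] + [H D G B object] + [H]
  take D:  [G object] + [D G B object]
  take G:  [G object] + [G B object]
  take B:  [object] + [B object]
  take object:  [object] + [object]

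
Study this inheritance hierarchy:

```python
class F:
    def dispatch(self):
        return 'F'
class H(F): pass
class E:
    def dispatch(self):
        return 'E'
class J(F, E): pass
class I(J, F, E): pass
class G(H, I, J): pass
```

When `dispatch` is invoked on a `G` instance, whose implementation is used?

F

L[G] = G + merge(L[H], L[I], L[J], [H I J])
  take H:  [H F object] + [I J F E object] + [J F E object] + [H I J]
  take I:  [F object] + [I J F E object] + [J F E object] + [I J]
  take J:  [F object] + [J F E object] + [J F E object] + [J]
  take F:  [F object] + [F E object] + [F E object]
  take E:  [object] + [E object] + [E object]
  take object:  [object] + [object] + [object]
MRO: G H I J F E object
dispatch is defined in: E, F. First along the MRO is F.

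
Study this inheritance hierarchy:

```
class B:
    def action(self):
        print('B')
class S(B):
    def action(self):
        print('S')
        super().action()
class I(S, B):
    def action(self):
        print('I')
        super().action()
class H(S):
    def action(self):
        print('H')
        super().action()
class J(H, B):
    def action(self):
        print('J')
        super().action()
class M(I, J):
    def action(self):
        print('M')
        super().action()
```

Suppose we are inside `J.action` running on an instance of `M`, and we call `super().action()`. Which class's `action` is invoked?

L[M] = M + merge(L[I], L[J], [I J])
  take I:  [I S B object] + [J H S B object] + [I J]
  take J:  [S B object] + [J H S B object] + [J]
  take H:  [S B object] + [H S B object]
  take S:  [S B object] + [S B object]
  take B:  [B object] + [B object]
  take object:  [object] + [object]
MRO: M I J H S B object
super() in J.action on a M instance goes to the class after J in M's MRO: H.

H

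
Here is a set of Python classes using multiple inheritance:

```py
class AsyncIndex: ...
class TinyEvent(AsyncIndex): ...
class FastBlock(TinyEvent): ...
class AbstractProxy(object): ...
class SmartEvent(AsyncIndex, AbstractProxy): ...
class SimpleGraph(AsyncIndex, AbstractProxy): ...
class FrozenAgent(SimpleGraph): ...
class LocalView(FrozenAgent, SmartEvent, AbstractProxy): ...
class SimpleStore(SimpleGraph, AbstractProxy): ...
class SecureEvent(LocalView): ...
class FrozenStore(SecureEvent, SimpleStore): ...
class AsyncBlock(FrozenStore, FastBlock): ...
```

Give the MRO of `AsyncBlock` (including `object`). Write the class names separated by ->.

AsyncBlock -> FrozenStore -> SecureEvent -> LocalView -> FrozenAgent -> SimpleStore -> SimpleGraph -> SmartEvent -> FastBlock -> TinyEvent -> AsyncIndex -> AbstractProxy -> object

L[AsyncBlock] = AsyncBlock + merge(L[FrozenStore], L[FastBlock], [FrozenStore FastBlock])
  take FrozenStore:  [FrozenStore SecureEvent LocalView FrozenAgent SimpleStore SimpleGraph SmartEvent AsyncIndex AbstractProxy object] + [FastBlock TinyEvent AsyncIndex object] + [FrozenStore FastBlock]
  take SecureEvent:  [SecureEvent LocalView FrozenAgent SimpleStore SimpleGraph SmartEvent AsyncIndex AbstractProxy object] + [FastBlock TinyEvent AsyncIndex object] + [FastBlock]
  take LocalView:  [LocalView FrozenAgent SimpleStore SimpleGraph SmartEvent AsyncIndex AbstractProxy object] + [FastBlock TinyEvent AsyncIndex object] + [FastBlock]
  take FrozenAgent:  [FrozenAgent SimpleStore SimpleGraph SmartEvent AsyncIndex AbstractProxy object] + [FastBlock TinyEvent AsyncIndex object] + [FastBlock]
  take SimpleStore:  [SimpleStore SimpleGraph SmartEvent AsyncIndex AbstractProxy object] + [FastBlock TinyEvent AsyncIndex object] + [FastBlock]
  take SimpleGraph:  [SimpleGraph SmartEvent AsyncIndex AbstractProxy object] + [FastBlock TinyEvent AsyncIndex object] + [FastBlock]
  take SmartEvent:  [SmartEvent AsyncIndex AbstractProxy object] + [FastBlock TinyEvent AsyncIndex object] + [FastBlock]
  take FastBlock:  [AsyncIndex AbstractProxy object] + [FastBlock TinyEvent AsyncIndex object] + [FastBlock]
  take TinyEvent:  [AsyncIndex AbstractProxy object] + [TinyEvent AsyncIndex object]
  take AsyncIndex:  [AsyncIndex AbstractProxy object] + [AsyncIndex object]
  take AbstractProxy:  [AbstractProxy object] + [object]
  take object:  [object] + [object]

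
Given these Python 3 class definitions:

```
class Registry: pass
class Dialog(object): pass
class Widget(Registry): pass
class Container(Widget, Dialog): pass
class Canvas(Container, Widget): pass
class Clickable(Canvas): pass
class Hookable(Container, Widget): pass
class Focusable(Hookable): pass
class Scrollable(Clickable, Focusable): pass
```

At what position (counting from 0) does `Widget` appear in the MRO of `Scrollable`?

6

L[Scrollable] = Scrollable + merge(L[Clickable], L[Focusable], [Clickable Focusable])
  take Clickable:  [Clickable Canvas Container Widget Registry Dialog object] + [Focusable Hookable Container Widget Registry Dialog object] + [Clickable Focusable]
  take Canvas:  [Canvas Container Widget Registry Dialog object] + [Focusable Hookable Container Widget Registry Dialog object] + [Focusable]
  take Focusable:  [Container Widget Registry Dialog object] + [Focusable Hookable Container Widget Registry Dialog object] + [Focusable]
  take Hookable:  [Container Widget Registry Dialog object] + [Hookable Container Widget Registry Dialog object]
  take Container:  [Container Widget Registry Dialog object] + [Container Widget Registry Dialog object]
  take Widget:  [Widget Registry Dialog object] + [Widget Registry Dialog object]
  take Registry:  [Registry Dialog object] + [Registry Dialog object]
  take Dialog:  [Dialog object] + [Dialog object]
  take object:  [object] + [object]
MRO: Scrollable Clickable Canvas Focusable Hookable Container Widget Registry Dialog object
Widget sits at index 6.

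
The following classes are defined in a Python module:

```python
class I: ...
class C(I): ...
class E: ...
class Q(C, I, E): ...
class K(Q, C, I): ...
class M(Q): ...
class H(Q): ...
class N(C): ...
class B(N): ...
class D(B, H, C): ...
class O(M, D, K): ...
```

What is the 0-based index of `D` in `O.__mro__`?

L[O] = O + merge(L[M], L[D], L[K], [M D K])
  take M:  [M Q C I E object] + [D B N H Q C I E object] + [K Q C I E object] + [M D K]
  take D:  [Q C I E object] + [D B N H Q C I E object] + [K Q C I E object] + [D K]
  take B:  [Q C I E object] + [B N H Q C I E object] + [K Q C I E object] + [K]
  take N:  [Q C I E object] + [N H Q C I E object] + [K Q C I E object] + [K]
  take H:  [Q C I E object] + [H Q C I E object] + [K Q C I E object] + [K]
  take K:  [Q C I E object] + [Q C I E object] + [K Q C I E object] + [K]
  take Q:  [Q C I E object] + [Q C I E object] + [Q C I E object]
  take C:  [C I E object] + [C I E object] + [C I E object]
  take I:  [I E object] + [I E object] + [I E object]
  take E:  [E object] + [E object] + [E object]
  take object:  [object] + [object] + [object]
MRO: O M D B N H K Q C I E object
D sits at index 2.

2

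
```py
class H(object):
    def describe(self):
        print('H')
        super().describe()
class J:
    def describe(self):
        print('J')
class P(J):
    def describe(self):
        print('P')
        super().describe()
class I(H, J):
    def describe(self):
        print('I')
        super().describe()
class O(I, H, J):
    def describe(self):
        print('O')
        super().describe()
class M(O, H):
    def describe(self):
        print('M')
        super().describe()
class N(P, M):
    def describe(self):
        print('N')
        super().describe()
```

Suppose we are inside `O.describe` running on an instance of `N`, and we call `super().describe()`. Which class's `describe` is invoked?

I

L[N] = N + merge(L[P], L[M], [P M])
  take P:  [P J object] + [M O I H J object] + [P M]
  take M:  [J object] + [M O I H J object] + [M]
  take O:  [J object] + [O I H J object]
  take I:  [J object] + [I H J object]
  take H:  [J object] + [H J object]
  take J:  [J object] + [J object]
  take object:  [object] + [object]
MRO: N P M O I H J object
super() in O.describe on a N instance goes to the class after O in N's MRO: I.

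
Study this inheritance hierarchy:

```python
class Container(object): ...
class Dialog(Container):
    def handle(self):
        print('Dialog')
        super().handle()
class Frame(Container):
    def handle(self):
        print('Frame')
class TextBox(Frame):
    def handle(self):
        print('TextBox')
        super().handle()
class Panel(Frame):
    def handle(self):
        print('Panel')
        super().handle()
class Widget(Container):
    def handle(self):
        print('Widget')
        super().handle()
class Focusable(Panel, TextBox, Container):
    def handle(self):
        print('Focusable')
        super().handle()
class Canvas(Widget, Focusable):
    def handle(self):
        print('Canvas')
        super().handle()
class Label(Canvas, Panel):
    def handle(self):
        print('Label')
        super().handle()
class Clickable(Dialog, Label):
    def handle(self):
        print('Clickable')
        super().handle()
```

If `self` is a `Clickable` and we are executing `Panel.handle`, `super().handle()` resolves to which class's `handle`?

L[Clickable] = Clickable + merge(L[Dialog], L[Label], [Dialog Label])
  take Dialog:  [Dialog Container object] + [Label Canvas Widget Focusable Panel TextBox Frame Container object] + [Dialog Label]
  take Label:  [Container object] + [Label Canvas Widget Focusable Panel TextBox Frame Container object] + [Label]
  take Canvas:  [Container object] + [Canvas Widget Focusable Panel TextBox Frame Container object]
  take Widget:  [Container object] + [Widget Focusable Panel TextBox Frame Container object]
  take Focusable:  [Container object] + [Focusable Panel TextBox Frame Container object]
  take Panel:  [Container object] + [Panel TextBox Frame Container object]
  take TextBox:  [Container object] + [TextBox Frame Container object]
  take Frame:  [Container object] + [Frame Container object]
  take Container:  [Container object] + [Container object]
  take object:  [object] + [object]
MRO: Clickable Dialog Label Canvas Widget Focusable Panel TextBox Frame Container object
super() in Panel.handle on a Clickable instance goes to the class after Panel in Clickable's MRO: TextBox.

TextBox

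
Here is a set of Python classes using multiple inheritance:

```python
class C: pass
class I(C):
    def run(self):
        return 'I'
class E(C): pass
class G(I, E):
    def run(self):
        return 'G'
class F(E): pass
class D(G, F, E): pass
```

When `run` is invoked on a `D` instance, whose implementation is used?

L[D] = D + merge(L[G], L[F], L[E], [G F E])
  take G:  [G I E C object] + [F E C object] + [E C object] + [G F E]
  take I:  [I E C object] + [F E C object] + [E C object] + [F E]
  take F:  [E C object] + [F E C object] + [E C object] + [F E]
  take E:  [E C object] + [E C object] + [E C object] + [E]
  take C:  [C object] + [C object] + [C object]
  take object:  [object] + [object] + [object]
MRO: D G I F E C object
run is defined in: G, I. First along the MRO is G.

G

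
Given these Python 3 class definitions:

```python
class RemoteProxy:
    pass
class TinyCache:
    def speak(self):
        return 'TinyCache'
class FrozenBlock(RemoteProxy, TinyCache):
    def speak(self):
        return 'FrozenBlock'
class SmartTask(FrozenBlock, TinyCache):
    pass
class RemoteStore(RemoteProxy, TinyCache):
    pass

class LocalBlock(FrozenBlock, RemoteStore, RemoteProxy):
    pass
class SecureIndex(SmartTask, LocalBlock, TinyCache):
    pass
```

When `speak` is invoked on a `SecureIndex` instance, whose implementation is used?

FrozenBlock

L[SecureIndex] = SecureIndex + merge(L[SmartTask], L[LocalBlock], L[TinyCache], [SmartTask LocalBlock TinyCache])
  take SmartTask:  [SmartTask FrozenBlock RemoteProxy TinyCache object] + [LocalBlock FrozenBlock RemoteStore RemoteProxy TinyCache object] + [TinyCache object] + [SmartTask LocalBlock TinyCache]
  take LocalBlock:  [FrozenBlock RemoteProxy TinyCache object] + [LocalBlock FrozenBlock RemoteStore RemoteProxy TinyCache object] + [TinyCache object] + [LocalBlock TinyCache]
  take FrozenBlock:  [FrozenBlock RemoteProxy TinyCache object] + [FrozenBlock RemoteStore RemoteProxy TinyCache object] + [TinyCache object] + [TinyCache]
  take RemoteStore:  [RemoteProxy TinyCache object] + [RemoteStore RemoteProxy TinyCache object] + [TinyCache object] + [TinyCache]
  take RemoteProxy:  [RemoteProxy TinyCache object] + [RemoteProxy TinyCache object] + [TinyCache object] + [TinyCache]
  take TinyCache:  [TinyCache object] + [TinyCache object] + [TinyCache object] + [TinyCache]
  take object:  [object] + [object] + [object]
MRO: SecureIndex SmartTask LocalBlock FrozenBlock RemoteStore RemoteProxy TinyCache object
speak is defined in: FrozenBlock, TinyCache. First along the MRO is FrozenBlock.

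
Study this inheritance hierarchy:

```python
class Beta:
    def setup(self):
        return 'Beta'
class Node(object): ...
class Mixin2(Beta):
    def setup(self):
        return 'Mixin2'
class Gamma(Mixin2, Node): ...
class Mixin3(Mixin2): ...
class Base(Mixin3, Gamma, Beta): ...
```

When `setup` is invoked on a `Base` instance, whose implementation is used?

L[Base] = Base + merge(L[Mixin3], L[Gamma], L[Beta], [Mixin3 Gamma Beta])
  take Mixin3:  [Mixin3 Mixin2 Beta object] + [Gamma Mixin2 Beta Node object] + [Beta object] + [Mixin3 Gamma Beta]
  take Gamma:  [Mixin2 Beta object] + [Gamma Mixin2 Beta Node object] + [Beta object] + [Gamma Beta]
  take Mixin2:  [Mixin2 Beta object] + [Mixin2 Beta Node object] + [Beta object] + [Beta]
  take Beta:  [Beta object] + [Beta Node object] + [Beta object] + [Beta]
  take Node:  [object] + [Node object] + [object]
  take object:  [object] + [object] + [object]
MRO: Base Mixin3 Gamma Mixin2 Beta Node object
setup is defined in: Beta, Mixin2. First along the MRO is Mixin2.

Mixin2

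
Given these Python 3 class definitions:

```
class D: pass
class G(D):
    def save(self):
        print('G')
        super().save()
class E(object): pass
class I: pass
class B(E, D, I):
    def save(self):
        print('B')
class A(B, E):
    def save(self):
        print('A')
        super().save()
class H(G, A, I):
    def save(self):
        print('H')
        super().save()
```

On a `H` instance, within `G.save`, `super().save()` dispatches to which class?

L[H] = H + merge(L[G], L[A], L[I], [G A I])
  take G:  [G D object] + [A B E D I object] + [I object] + [G A I]
  take A:  [D object] + [A B E D I object] + [I object] + [A I]
  take B:  [D object] + [B E D I object] + [I object] + [I]
  take E:  [D object] + [E D I object] + [I object] + [I]
  take D:  [D object] + [D I object] + [I object] + [I]
  take I:  [object] + [I object] + [I object] + [I]
  take object:  [object] + [object] + [object]
MRO: H G A B E D I object
super() in G.save on a H instance goes to the class after G in H's MRO: A.

A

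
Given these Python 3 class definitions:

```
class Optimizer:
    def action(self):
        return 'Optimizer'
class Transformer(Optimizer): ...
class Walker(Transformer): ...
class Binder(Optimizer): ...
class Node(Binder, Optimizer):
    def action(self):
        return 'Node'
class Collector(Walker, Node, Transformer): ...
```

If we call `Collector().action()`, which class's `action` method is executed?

L[Collector] = Collector + merge(L[Walker], L[Node], L[Transformer], [Walker Node Transformer])
  take Walker:  [Walker Transformer Optimizer object] + [Node Binder Optimizer object] + [Transformer Optimizer object] + [Walker Node Transformer]
  take Node:  [Transformer Optimizer object] + [Node Binder Optimizer object] + [Transformer Optimizer object] + [Node Transformer]
  take Transformer:  [Transformer Optimizer object] + [Binder Optimizer object] + [Transformer Optimizer object] + [Transformer]
  take Binder:  [Optimizer object] + [Binder Optimizer object] + [Optimizer object]
  take Optimizer:  [Optimizer object] + [Optimizer object] + [Optimizer object]
  take object:  [object] + [object] + [object]
MRO: Collector Walker Node Transformer Binder Optimizer object
action is defined in: Node, Optimizer. First along the MRO is Node.

Node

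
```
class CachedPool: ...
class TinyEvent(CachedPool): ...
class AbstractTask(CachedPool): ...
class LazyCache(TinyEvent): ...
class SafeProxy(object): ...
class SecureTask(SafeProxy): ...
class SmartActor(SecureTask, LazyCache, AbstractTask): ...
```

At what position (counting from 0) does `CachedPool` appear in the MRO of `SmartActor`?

L[SmartActor] = SmartActor + merge(L[SecureTask], L[LazyCache], L[AbstractTask], [SecureTask LazyCache AbstractTask])
  take SecureTask:  [SecureTask SafeProxy object] + [LazyCache TinyEvent CachedPool object] + [AbstractTask CachedPool object] + [SecureTask LazyCache AbstractTask]
  take SafeProxy:  [SafeProxy object] + [LazyCache TinyEvent CachedPool object] + [AbstractTask CachedPool object] + [LazyCache AbstractTask]
  take LazyCache:  [object] + [LazyCache TinyEvent CachedPool object] + [AbstractTask CachedPool object] + [LazyCache AbstractTask]
  take TinyEvent:  [object] + [TinyEvent CachedPool object] + [AbstractTask CachedPool object] + [AbstractTask]
  take AbstractTask:  [object] + [CachedPool object] + [AbstractTask CachedPool object] + [AbstractTask]
  take CachedPool:  [object] + [CachedPool object] + [CachedPool object]
  take object:  [object] + [object] + [object]
MRO: SmartActor SecureTask SafeProxy LazyCache TinyEvent AbstractTask CachedPool object
CachedPool sits at index 6.

6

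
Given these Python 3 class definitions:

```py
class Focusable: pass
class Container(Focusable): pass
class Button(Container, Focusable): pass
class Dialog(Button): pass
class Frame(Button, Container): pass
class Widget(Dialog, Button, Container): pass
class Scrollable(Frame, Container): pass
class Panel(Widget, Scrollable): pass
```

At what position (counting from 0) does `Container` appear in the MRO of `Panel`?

6

L[Panel] = Panel + merge(L[Widget], L[Scrollable], [Widget Scrollable])
  take Widget:  [Widget Dialog Button Container Focusable object] + [Scrollable Frame Button Container Focusable object] + [Widget Scrollable]
  take Dialog:  [Dialog Button Container Focusable object] + [Scrollable Frame Button Container Focusable object] + [Scrollable]
  take Scrollable:  [Button Container Focusable object] + [Scrollable Frame Button Container Focusable object] + [Scrollable]
  take Frame:  [Button Container Focusable object] + [Frame Button Container Focusable object]
  take Button:  [Button Container Focusable object] + [Button Container Focusable object]
  take Container:  [Container Focusable object] + [Container Focusable object]
  take Focusable:  [Focusable object] + [Focusable object]
  take object:  [object] + [object]
MRO: Panel Widget Dialog Scrollable Frame Button Container Focusable object
Container sits at index 6.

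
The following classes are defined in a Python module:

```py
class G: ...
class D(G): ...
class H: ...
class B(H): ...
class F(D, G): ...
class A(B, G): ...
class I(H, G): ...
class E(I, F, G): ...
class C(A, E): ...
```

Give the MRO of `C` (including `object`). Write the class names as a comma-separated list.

C, A, B, E, I, H, F, D, G, object

L[C] = C + merge(L[A], L[E], [A E])
  take A:  [A B H G object] + [E I H F D G object] + [A E]
  take B:  [B H G object] + [E I H F D G object] + [E]
  take E:  [H G object] + [E I H F D G object] + [E]
  take I:  [H G object] + [I H F D G object]
  take H:  [H G object] + [H F D G object]
  take F:  [G object] + [F D G object]
  take D:  [G object] + [D G object]
  take G:  [G object] + [G object]
  take object:  [object] + [object]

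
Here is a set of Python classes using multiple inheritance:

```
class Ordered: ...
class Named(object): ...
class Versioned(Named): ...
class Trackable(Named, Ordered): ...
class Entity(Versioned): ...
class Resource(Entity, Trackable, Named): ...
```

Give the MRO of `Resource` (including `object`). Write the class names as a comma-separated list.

L[Resource] = Resource + merge(L[Entity], L[Trackable], L[Named], [Entity Trackable Named])
  take Entity:  [Entity Versioned Named object] + [Trackable Named Ordered object] + [Named object] + [Entity Trackable Named]
  take Versioned:  [Versioned Named object] + [Trackable Named Ordered object] + [Named object] + [Trackable Named]
  take Trackable:  [Named object] + [Trackable Named Ordered object] + [Named object] + [Trackable Named]
  take Named:  [Named object] + [Named Ordered object] + [Named object] + [Named]
  take Ordered:  [object] + [Ordered object] + [object]
  take object:  [object] + [object] + [object]

Resource, Entity, Versioned, Trackable, Named, Ordered, object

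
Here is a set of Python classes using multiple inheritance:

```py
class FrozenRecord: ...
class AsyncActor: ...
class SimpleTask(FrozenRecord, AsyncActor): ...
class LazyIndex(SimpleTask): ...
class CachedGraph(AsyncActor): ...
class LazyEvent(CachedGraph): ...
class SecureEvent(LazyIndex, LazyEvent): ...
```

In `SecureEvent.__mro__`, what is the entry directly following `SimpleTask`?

FrozenRecord

L[SecureEvent] = SecureEvent + merge(L[LazyIndex], L[LazyEvent], [LazyIndex LazyEvent])
  take LazyIndex:  [LazyIndex SimpleTask FrozenRecord AsyncActor object] + [LazyEvent CachedGraph AsyncActor object] + [LazyIndex LazyEvent]
  take SimpleTask:  [SimpleTask FrozenRecord AsyncActor object] + [LazyEvent CachedGraph AsyncActor object] + [LazyEvent]
  take FrozenRecord:  [FrozenRecord AsyncActor object] + [LazyEvent CachedGraph AsyncActor object] + [LazyEvent]
  take LazyEvent:  [AsyncActor object] + [LazyEvent CachedGraph AsyncActor object] + [LazyEvent]
  take CachedGraph:  [AsyncActor object] + [CachedGraph AsyncActor object]
  take AsyncActor:  [AsyncActor object] + [AsyncActor object]
  take object:  [object] + [object]
MRO: SecureEvent LazyIndex SimpleTask FrozenRecord LazyEvent CachedGraph AsyncActor object
SimpleTask is at position 2; next is FrozenRecord.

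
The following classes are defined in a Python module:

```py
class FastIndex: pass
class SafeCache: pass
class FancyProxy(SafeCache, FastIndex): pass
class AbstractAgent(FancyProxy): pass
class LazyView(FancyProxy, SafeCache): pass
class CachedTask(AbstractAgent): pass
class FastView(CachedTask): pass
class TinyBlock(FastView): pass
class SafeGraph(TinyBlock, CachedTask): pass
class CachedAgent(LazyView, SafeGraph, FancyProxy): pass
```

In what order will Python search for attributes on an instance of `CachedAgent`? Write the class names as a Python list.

[CachedAgent, LazyView, SafeGraph, TinyBlock, FastView, CachedTask, AbstractAgent, FancyProxy, SafeCache, FastIndex, object]

L[CachedAgent] = CachedAgent + merge(L[LazyView], L[SafeGraph], L[FancyProxy], [LazyView SafeGraph FancyProxy])
  take LazyView:  [LazyView FancyProxy SafeCache FastIndex object] + [SafeGraph TinyBlock FastView CachedTask AbstractAgent FancyProxy SafeCache FastIndex object] + [FancyProxy SafeCache FastIndex object] + [LazyView SafeGraph FancyProxy]
  take SafeGraph:  [FancyProxy SafeCache FastIndex object] + [SafeGraph TinyBlock FastView CachedTask AbstractAgent FancyProxy SafeCache FastIndex object] + [FancyProxy SafeCache FastIndex object] + [SafeGraph FancyProxy]
  take TinyBlock:  [FancyProxy SafeCache FastIndex object] + [TinyBlock FastView CachedTask AbstractAgent FancyProxy SafeCache FastIndex object] + [FancyProxy SafeCache FastIndex object] + [FancyProxy]
  take FastView:  [FancyProxy SafeCache FastIndex object] + [FastView CachedTask AbstractAgent FancyProxy SafeCache FastIndex object] + [FancyProxy SafeCache FastIndex object] + [FancyProxy]
  take CachedTask:  [FancyProxy SafeCache FastIndex object] + [CachedTask AbstractAgent FancyProxy SafeCache FastIndex object] + [FancyProxy SafeCache FastIndex object] + [FancyProxy]
  take AbstractAgent:  [FancyProxy SafeCache FastIndex object] + [AbstractAgent FancyProxy SafeCache FastIndex object] + [FancyProxy SafeCache FastIndex object] + [FancyProxy]
  take FancyProxy:  [FancyProxy SafeCache FastIndex object] + [FancyProxy SafeCache FastIndex object] + [FancyProxy SafeCache FastIndex object] + [FancyProxy]
  take SafeCache:  [SafeCache FastIndex object] + [SafeCache FastIndex object] + [SafeCache FastIndex object]
  take FastIndex:  [FastIndex object] + [FastIndex object] + [FastIndex object]
  take object:  [object] + [object] + [object]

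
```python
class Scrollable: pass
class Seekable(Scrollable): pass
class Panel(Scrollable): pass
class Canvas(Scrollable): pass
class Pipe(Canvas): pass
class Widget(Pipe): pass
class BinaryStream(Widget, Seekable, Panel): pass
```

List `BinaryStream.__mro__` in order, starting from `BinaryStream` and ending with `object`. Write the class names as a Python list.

L[BinaryStream] = BinaryStream + merge(L[Widget], L[Seekable], L[Panel], [Widget Seekable Panel])
  take Widget:  [Widget Pipe Canvas Scrollable object] + [Seekable Scrollable object] + [Panel Scrollable object] + [Widget Seekable Panel]
  take Pipe:  [Pipe Canvas Scrollable object] + [Seekable Scrollable object] + [Panel Scrollable object] + [Seekable Panel]
  take Canvas:  [Canvas Scrollable object] + [Seekable Scrollable object] + [Panel Scrollable object] + [Seekable Panel]
  take Seekable:  [Scrollable object] + [Seekable Scrollable object] + [Panel Scrollable object] + [Seekable Panel]
  take Panel:  [Scrollable object] + [Scrollable object] + [Panel Scrollable object] + [Panel]
  take Scrollable:  [Scrollable object] + [Scrollable object] + [Scrollable object]
  take object:  [object] + [object] + [object]

[BinaryStream, Widget, Pipe, Canvas, Seekable, Panel, Scrollable, object]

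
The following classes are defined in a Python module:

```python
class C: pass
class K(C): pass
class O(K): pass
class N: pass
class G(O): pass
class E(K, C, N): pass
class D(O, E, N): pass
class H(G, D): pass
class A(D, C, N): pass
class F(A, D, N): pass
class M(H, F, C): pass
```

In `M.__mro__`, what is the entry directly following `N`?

L[M] = M + merge(L[H], L[F], L[C], [H F C])
  take H:  [H G D O E K C N object] + [F A D O E K C N object] + [C object] + [H F C]
  take G:  [G D O E K C N object] + [F A D O E K C N object] + [C object] + [F C]
  take F:  [D O E K C N object] + [F A D O E K C N object] + [C object] + [F C]
  take A:  [D O E K C N object] + [A D O E K C N object] + [C object] + [C]
  take D:  [D O E K C N object] + [D O E K C N object] + [C object] + [C]
  take O:  [O E K C N object] + [O E K C N object] + [C object] + [C]
  take E:  [E K C N object] + [E K C N object] + [C object] + [C]
  take K:  [K C N object] + [K C N object] + [C object] + [C]
  take C:  [C N object] + [C N object] + [C object] + [C]
  take N:  [N object] + [N object] + [object]
  take object:  [object] + [object] + [object]
MRO: M H G F A D O E K C N object
N is at position 10; next is object.

object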